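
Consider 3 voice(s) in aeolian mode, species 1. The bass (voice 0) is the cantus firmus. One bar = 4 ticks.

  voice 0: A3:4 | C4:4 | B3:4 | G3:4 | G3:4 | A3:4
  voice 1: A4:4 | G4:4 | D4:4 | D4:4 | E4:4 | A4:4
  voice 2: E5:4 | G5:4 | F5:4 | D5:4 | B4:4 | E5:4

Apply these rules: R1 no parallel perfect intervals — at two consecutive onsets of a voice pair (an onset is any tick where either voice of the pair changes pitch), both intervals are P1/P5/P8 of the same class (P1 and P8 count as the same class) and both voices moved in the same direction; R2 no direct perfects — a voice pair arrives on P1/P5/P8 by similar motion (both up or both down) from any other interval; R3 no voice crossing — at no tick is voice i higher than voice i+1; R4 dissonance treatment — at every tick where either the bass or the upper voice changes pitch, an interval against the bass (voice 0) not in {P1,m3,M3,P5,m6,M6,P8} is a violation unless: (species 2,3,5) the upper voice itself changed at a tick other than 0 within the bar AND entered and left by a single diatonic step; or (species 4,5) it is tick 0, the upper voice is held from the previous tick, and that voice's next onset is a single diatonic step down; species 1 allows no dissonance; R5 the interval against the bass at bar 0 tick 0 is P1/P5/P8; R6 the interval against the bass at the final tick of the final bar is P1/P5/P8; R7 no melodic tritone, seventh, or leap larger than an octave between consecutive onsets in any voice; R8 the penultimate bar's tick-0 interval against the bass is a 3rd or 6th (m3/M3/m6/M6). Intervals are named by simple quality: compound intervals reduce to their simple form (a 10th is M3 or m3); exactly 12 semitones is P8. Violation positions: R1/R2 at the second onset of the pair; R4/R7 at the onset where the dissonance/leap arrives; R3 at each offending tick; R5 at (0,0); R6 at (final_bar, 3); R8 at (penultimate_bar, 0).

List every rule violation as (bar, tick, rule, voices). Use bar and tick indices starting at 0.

bar 0: v0=A3 v1=A4 v2=E5 downbeat P5
bar 1: v0=C4 v1=G4 v2=G5 downbeat P5
bar 2: v0=B3 v1=D4 v2=F5 downbeat TT
bar 3: v0=G3 v1=D4 v2=D5 downbeat P5
bar 4: v0=G3 v1=E4 v2=B4 downbeat M3
bar 5: v0=A3 v1=A4 v2=E5 downbeat P5
  -> R1 @ bar 1 tick 0 v(0, 2): A3/E5 P5 -> C4/G5 P5 similar
  -> R4 @ bar 2 tick 0 v(0, 2): B3/F5 TT untreated
  -> R2 @ bar 3 tick 0 v(0, 2): B3/F5 TT -> G3/D5 P5 similar
  -> R1 @ bar 5 tick 0 v(1, 2): E4/B4 P5 -> A4/E5 P5 similar
  -> R2 @ bar 5 tick 0 v(0, 1): G3/E4 M6 -> A3/A4 P8 similar
  -> R2 @ bar 5 tick 0 v(0, 2): G3/B4 M3 -> A3/E5 P5 similar

(1, 0, R1, (0, 2))
(2, 0, R4, (0, 2))
(3, 0, R2, (0, 2))
(5, 0, R1, (1, 2))
(5, 0, R2, (0, 1))
(5, 0, R2, (0, 2))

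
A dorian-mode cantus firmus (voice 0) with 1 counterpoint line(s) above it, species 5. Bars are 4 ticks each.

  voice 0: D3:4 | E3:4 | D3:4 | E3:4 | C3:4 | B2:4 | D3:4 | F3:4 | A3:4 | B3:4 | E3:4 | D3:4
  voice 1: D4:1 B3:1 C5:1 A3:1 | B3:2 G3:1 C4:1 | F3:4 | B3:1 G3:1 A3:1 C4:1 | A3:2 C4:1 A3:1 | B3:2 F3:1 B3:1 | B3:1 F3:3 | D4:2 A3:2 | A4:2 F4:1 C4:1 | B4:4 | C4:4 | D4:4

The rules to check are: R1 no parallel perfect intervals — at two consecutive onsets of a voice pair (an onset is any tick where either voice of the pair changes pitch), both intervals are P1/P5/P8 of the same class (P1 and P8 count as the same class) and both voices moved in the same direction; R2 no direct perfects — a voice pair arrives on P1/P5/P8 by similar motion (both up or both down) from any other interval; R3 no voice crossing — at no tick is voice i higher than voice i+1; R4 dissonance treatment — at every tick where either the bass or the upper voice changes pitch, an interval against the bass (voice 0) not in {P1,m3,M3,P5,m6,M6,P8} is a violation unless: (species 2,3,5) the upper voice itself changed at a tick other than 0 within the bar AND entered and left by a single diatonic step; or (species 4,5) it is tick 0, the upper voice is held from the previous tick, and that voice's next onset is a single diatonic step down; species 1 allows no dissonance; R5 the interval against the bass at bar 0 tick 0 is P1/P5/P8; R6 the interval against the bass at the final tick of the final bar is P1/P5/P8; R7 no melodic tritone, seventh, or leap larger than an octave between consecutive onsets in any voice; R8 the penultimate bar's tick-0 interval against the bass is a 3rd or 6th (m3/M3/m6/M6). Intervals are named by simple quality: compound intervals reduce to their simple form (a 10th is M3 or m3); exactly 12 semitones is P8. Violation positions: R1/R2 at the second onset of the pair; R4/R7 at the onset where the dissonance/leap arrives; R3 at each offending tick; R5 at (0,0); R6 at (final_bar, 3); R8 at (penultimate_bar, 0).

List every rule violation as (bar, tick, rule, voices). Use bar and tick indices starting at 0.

bar 0: v0=D3 v1=D4 downbeat P8
bar 1: v0=E3 v1=B3 downbeat P5
bar 2: v0=D3 v1=F3 downbeat m3
bar 3: v0=E3 v1=B3 downbeat P5
bar 4: v0=C3 v1=A3 downbeat M6
bar 5: v0=B2 v1=B3 downbeat P8
bar 6: v0=D3 v1=B3 downbeat M6
bar 7: v0=F3 v1=D4 downbeat M6
bar 8: v0=A3 v1=A4 downbeat P8
bar 9: v0=B3 v1=B4 downbeat P8
bar 10: v0=E3 v1=C4 downbeat m6
bar 11: v0=D3 v1=D4 downbeat P8
  -> R4 @ bar 0 tick 2 v(0, 1): D3/C5 m7 untreated
  -> R7 @ bar 0 tick 2 v(1,): B3->C5 leap 13st
  -> R7 @ bar 0 tick 3 v(1,): C5->A3 leap 15st
  -> R1 @ bar 1 tick 0 v(0, 1): D3/A3 P5 -> E3/B3 P5 similar
  -> R2 @ bar 3 tick 0 v(0, 1): D3/F3 m3 -> E3/B3 P5 similar
  -> R7 @ bar 3 tick 0 v(1,): F3->B3 leap 6st
  -> R4 @ bar 3 tick 2 v(0, 1): E3/A3 P4 untreated
  -> R4 @ bar 5 tick 2 v(0, 1): B2/F3 TT untreated
  -> R7 @ bar 5 tick 2 v(1,): B3->F3 leap 6st
  -> R7 @ bar 5 tick 3 v(1,): F3->B3 leap 6st
  -> R7 @ bar 6 tick 1 v(1,): B3->F3 leap 6st
  -> R2 @ bar 8 tick 0 v(0, 1): F3/A3 M3 -> A3/A4 P8 similar
  -> R2 @ bar 9 tick 0 v(0, 1): A3/C4 m3 -> B3/B4 P8 similar
  -> R7 @ bar 9 tick 0 v(1,): C4->B4 leap 11st
  -> R7 @ bar 10 tick 0 v(1,): B4->C4 leap 11st

(0, 2, R4, (0, 1))
(0, 2, R7, (1,))
(0, 3, R7, (1,))
(1, 0, R1, (0, 1))
(3, 0, R2, (0, 1))
(3, 0, R7, (1,))
(3, 2, R4, (0, 1))
(5, 2, R4, (0, 1))
(5, 2, R7, (1,))
(5, 3, R7, (1,))
(6, 1, R7, (1,))
(8, 0, R2, (0, 1))
(9, 0, R2, (0, 1))
(9, 0, R7, (1,))
(10, 0, R7, (1,))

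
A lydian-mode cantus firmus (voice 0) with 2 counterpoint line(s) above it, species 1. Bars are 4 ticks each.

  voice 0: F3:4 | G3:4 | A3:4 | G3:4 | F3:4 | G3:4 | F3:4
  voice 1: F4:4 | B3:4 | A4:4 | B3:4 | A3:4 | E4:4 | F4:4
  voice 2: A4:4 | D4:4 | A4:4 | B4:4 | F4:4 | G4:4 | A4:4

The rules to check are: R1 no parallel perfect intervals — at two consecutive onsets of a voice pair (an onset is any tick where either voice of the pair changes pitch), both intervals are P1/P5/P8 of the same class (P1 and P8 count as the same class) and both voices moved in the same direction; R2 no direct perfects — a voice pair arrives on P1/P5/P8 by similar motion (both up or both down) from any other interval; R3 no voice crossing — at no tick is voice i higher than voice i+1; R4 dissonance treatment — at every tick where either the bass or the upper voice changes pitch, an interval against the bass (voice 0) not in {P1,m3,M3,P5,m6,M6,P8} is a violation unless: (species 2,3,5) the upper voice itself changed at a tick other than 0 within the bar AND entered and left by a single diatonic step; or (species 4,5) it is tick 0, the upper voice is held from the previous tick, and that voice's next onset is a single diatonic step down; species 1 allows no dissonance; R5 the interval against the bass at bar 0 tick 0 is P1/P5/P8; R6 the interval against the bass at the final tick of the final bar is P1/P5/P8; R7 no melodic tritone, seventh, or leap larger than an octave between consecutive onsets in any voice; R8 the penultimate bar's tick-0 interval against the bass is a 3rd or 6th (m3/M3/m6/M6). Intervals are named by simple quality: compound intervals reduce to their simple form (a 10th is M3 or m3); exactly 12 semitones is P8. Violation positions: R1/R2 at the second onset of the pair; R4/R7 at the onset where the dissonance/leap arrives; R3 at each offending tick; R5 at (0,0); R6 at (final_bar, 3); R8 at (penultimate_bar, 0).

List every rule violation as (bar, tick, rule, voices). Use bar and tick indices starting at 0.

bar 0: v0=F3 v1=F4 v2=A4 downbeat M3
bar 1: v0=G3 v1=B3 v2=D4 downbeat P5
bar 2: v0=A3 v1=A4 v2=A4 downbeat P8
bar 3: v0=G3 v1=B3 v2=B4 downbeat M3
bar 4: v0=F3 v1=A3 v2=F4 downbeat P8
bar 5: v0=G3 v1=E4 v2=G4 downbeat P8
bar 6: v0=F3 v1=F4 v2=A4 downbeat M3
  -> R5 @ bar 0 tick 0 v(0, 2): opens on M3
  -> R7 @ bar 1 tick 0 v(1,): F4->B3 leap 6st
  -> R2 @ bar 2 tick 0 v(0, 1): G3/B3 M3 -> A3/A4 P8 similar
  -> R2 @ bar 2 tick 0 v(0, 2): G3/D4 P5 -> A3/A4 P8 similar
  -> R2 @ bar 2 tick 0 v(1, 2): B3/D4 m3 -> A4/A4 P1 similar
  -> R7 @ bar 2 tick 0 v(1,): B3->A4 leap 10st
  -> R7 @ bar 3 tick 0 v(1,): A4->B3 leap 10st
  -> R2 @ bar 4 tick 0 v(0, 2): G3/B4 M3 -> F3/F4 P8 similar
  -> R7 @ bar 4 tick 0 v(2,): B4->F4 leap 6st
  -> R1 @ bar 5 tick 0 v(0, 2): F3/F4 P8 -> G3/G4 P8 similar
  -> R8 @ bar 5 tick 0 v(0, 2): penult P8 not 3rd/6th
  -> R6 @ bar 6 tick 3 v(0, 2): closes on M3

(0, 0, R5, (0, 2))
(1, 0, R7, (1,))
(2, 0, R2, (0, 1))
(2, 0, R2, (0, 2))
(2, 0, R2, (1, 2))
(2, 0, R7, (1,))
(3, 0, R7, (1,))
(4, 0, R2, (0, 2))
(4, 0, R7, (2,))
(5, 0, R1, (0, 2))
(5, 0, R8, (0, 2))
(6, 3, R6, (0, 2))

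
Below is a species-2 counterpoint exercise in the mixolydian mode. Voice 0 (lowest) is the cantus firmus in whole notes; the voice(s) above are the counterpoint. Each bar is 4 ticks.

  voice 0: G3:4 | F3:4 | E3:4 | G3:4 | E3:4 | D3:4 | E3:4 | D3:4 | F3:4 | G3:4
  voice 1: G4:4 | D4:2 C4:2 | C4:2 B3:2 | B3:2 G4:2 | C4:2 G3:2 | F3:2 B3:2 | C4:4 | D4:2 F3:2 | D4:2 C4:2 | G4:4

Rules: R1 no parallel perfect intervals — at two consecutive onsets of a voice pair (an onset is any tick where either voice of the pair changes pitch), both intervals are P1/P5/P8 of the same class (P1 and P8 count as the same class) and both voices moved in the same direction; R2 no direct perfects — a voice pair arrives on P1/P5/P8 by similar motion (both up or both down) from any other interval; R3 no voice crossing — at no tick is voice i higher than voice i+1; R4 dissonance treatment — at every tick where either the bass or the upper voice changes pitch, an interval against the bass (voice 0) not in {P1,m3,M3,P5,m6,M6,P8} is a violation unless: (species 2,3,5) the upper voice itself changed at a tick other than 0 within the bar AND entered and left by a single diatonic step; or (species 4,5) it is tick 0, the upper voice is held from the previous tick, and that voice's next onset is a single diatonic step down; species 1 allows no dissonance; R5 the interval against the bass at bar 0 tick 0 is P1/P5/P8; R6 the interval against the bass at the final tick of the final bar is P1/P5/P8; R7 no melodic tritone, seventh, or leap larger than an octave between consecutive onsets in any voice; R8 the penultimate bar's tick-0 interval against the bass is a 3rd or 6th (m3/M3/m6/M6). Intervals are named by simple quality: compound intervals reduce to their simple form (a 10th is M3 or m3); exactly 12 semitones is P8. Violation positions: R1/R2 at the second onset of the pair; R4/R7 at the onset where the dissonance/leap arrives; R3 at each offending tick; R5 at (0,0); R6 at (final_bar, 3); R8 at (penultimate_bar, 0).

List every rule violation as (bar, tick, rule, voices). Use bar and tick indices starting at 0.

(5, 2, R7, (1,))
(9, 0, R2, (0, 1))

bar 0: v0=G3 v1=G4 downbeat P8
bar 1: v0=F3 v1=D4 downbeat M6
bar 2: v0=E3 v1=C4 downbeat m6
bar 3: v0=G3 v1=B3 downbeat M3
bar 4: v0=E3 v1=C4 downbeat m6
bar 5: v0=D3 v1=F3 downbeat m3
bar 6: v0=E3 v1=C4 downbeat m6
bar 7: v0=D3 v1=D4 downbeat P8
bar 8: v0=F3 v1=D4 downbeat M6
bar 9: v0=G3 v1=G4 downbeat P8
  -> R7 @ bar 5 tick 2 v(1,): F3->B3 leap 6st
  -> R2 @ bar 9 tick 0 v(0, 1): F3/C4 P5 -> G3/G4 P8 similar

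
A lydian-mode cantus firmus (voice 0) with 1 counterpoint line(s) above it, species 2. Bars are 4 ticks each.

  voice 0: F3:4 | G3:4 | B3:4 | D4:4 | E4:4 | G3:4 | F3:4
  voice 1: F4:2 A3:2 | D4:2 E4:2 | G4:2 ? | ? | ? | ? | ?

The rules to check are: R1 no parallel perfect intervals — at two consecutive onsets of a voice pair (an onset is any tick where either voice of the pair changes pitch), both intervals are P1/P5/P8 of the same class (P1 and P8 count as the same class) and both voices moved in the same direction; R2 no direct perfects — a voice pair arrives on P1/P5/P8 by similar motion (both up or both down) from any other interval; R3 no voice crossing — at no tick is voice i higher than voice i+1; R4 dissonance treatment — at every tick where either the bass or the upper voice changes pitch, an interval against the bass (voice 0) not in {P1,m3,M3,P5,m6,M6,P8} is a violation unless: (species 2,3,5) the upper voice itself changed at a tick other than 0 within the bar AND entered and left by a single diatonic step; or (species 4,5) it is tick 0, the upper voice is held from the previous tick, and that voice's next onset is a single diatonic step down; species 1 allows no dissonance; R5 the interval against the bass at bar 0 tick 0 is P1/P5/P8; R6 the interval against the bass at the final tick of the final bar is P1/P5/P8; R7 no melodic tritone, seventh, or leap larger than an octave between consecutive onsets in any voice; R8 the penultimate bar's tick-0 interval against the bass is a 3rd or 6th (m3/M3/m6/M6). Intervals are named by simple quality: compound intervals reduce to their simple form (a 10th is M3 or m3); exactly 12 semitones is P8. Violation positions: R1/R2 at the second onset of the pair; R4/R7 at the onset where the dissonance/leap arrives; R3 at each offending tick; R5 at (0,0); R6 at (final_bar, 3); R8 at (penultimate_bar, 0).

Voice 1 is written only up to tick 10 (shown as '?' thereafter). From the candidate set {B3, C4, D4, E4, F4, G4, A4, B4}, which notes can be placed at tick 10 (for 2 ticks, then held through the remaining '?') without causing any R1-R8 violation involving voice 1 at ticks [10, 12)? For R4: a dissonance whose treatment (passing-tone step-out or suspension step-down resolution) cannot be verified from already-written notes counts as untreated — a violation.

B3: legal
C4: violates R4
D4: legal
E4: violates R4
F4: violates R4
G4: legal
A4: violates R4
B4: legal

{B3, B4, D4, G4}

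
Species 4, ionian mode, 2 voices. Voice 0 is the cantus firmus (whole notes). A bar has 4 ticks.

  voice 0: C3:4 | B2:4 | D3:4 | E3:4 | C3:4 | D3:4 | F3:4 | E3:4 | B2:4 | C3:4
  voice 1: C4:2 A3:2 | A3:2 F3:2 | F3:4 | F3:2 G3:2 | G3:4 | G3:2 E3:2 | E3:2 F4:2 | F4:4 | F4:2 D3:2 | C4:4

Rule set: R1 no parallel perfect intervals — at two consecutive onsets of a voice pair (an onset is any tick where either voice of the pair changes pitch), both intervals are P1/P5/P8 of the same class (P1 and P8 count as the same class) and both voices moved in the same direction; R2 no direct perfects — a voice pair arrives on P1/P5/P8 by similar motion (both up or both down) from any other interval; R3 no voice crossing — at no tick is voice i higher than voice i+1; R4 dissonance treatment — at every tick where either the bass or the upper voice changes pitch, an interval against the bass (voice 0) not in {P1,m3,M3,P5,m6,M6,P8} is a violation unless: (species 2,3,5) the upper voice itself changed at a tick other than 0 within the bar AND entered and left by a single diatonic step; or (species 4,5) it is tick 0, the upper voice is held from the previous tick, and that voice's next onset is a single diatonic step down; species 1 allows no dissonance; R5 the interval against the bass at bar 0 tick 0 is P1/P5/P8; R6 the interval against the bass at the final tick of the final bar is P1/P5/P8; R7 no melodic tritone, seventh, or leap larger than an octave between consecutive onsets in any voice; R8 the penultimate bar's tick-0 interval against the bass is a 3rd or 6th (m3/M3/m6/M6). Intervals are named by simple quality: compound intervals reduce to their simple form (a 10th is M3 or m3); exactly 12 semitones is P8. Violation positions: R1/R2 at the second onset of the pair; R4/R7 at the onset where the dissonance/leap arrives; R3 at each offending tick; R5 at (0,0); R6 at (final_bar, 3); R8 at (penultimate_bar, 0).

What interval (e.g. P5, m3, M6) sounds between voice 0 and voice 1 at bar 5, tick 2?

M2

voice 0=D3 voice 1=E3 -> M2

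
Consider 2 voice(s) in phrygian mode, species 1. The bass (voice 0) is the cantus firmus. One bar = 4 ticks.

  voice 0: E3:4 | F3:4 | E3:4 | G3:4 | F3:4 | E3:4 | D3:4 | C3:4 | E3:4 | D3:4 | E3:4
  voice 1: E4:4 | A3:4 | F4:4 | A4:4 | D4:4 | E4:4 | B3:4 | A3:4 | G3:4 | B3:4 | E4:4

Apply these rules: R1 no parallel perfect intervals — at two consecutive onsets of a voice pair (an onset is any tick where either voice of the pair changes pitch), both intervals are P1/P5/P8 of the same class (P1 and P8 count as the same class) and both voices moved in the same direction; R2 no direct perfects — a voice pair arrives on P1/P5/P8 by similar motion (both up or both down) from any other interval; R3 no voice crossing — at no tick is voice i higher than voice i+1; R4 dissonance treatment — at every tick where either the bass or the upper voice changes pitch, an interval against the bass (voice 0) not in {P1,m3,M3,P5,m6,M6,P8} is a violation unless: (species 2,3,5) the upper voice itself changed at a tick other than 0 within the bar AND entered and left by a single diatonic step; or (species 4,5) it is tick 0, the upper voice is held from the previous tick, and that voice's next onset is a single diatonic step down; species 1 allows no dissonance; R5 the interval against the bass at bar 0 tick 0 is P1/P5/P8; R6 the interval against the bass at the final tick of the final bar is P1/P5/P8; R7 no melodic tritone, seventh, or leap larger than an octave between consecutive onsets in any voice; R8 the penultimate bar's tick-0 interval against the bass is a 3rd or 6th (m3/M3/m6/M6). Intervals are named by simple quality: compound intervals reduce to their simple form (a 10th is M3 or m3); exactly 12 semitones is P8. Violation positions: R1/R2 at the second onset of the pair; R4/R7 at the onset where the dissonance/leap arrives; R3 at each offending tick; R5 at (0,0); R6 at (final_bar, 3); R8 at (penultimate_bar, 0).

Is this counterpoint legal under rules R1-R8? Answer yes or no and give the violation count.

No (3 violations)

bar 0: v0=E3 v1=E4 (P8)
bar 1: v0=F3 v1=A3 (M3)
bar 2: v0=E3 v1=F4 (m2)
bar 3: v0=G3 v1=A4 (M2)
bar 4: v0=F3 v1=D4 (M6)
bar 5: v0=E3 v1=E4 (P8)
bar 6: v0=D3 v1=B3 (M6)
bar 7: v0=C3 v1=A3 (M6)
bar 8: v0=E3 v1=G3 (m3)
bar 9: v0=D3 v1=B3 (M6)
bar 10: v0=E3 v1=E4 (P8)
  R4 @ bar2.0: E3/F4 m2 untreated
  R4 @ bar3.0: G3/A4 M2 untreated
  R2 @ bar10.0: D3/B3 M6 -> E3/E4 P8 similar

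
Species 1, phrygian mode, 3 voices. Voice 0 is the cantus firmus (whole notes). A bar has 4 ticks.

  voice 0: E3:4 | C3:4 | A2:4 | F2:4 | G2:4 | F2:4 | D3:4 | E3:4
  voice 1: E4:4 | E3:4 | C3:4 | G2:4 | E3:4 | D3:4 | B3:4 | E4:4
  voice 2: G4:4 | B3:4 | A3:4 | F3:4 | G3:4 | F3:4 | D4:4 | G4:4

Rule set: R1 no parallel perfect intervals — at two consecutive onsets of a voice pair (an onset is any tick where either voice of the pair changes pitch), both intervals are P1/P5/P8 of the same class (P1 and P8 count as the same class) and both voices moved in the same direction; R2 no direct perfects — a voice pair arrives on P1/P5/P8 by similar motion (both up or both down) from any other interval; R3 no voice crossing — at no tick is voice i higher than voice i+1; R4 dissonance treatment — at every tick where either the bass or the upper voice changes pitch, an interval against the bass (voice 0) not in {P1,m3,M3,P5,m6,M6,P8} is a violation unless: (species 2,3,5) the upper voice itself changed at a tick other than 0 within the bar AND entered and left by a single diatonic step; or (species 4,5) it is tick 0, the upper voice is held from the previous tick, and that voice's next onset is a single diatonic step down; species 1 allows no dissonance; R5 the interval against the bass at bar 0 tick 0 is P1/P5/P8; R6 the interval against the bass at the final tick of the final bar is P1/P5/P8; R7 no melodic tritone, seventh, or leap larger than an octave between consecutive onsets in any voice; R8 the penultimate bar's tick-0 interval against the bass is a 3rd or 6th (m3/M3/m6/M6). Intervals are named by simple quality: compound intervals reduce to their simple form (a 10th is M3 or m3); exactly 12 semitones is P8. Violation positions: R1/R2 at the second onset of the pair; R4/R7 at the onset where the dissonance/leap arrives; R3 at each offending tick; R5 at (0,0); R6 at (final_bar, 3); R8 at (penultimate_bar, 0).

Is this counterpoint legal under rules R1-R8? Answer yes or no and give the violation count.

bar 0: v0=E3 v1=E4 v2=G4 (m3)
bar 1: v0=C3 v1=E3 v2=B3 (M7)
bar 2: v0=A2 v1=C3 v2=A3 (P8)
bar 3: v0=F2 v1=G2 v2=F3 (P8)
bar 4: v0=G2 v1=E3 v2=G3 (P8)
bar 5: v0=F2 v1=D3 v2=F3 (P8)
bar 6: v0=D3 v1=B3 v2=D4 (P8)
bar 7: v0=E3 v1=E4 v2=G4 (m3)
  R5 @ bar0.0: opens on m3
  R2 @ bar1.0: E4/G4 m3 -> E3/B3 P5 similar
  R4 @ bar1.0: C3/B3 M7 untreated
  R2 @ bar2.0: C3/B3 M7 -> A2/A3 P8 similar
  R1 @ bar3.0: A2/A3 P8 -> F2/F3 P8 similar
  R4 @ bar3.0: F2/G2 M2 untreated
  R1 @ bar4.0: F2/F3 P8 -> G2/G3 P8 similar
  R1 @ bar5.0: G2/G3 P8 -> F2/F3 P8 similar
  R1 @ bar6.0: F2/F3 P8 -> D3/D4 P8 similar
  R8 @ bar6.0: penult P8 not 3rd/6th
  R2 @ bar7.0: D3/B3 M6 -> E3/E4 P8 similar
  R6 @ bar7.3: closes on m3

No (12 violations)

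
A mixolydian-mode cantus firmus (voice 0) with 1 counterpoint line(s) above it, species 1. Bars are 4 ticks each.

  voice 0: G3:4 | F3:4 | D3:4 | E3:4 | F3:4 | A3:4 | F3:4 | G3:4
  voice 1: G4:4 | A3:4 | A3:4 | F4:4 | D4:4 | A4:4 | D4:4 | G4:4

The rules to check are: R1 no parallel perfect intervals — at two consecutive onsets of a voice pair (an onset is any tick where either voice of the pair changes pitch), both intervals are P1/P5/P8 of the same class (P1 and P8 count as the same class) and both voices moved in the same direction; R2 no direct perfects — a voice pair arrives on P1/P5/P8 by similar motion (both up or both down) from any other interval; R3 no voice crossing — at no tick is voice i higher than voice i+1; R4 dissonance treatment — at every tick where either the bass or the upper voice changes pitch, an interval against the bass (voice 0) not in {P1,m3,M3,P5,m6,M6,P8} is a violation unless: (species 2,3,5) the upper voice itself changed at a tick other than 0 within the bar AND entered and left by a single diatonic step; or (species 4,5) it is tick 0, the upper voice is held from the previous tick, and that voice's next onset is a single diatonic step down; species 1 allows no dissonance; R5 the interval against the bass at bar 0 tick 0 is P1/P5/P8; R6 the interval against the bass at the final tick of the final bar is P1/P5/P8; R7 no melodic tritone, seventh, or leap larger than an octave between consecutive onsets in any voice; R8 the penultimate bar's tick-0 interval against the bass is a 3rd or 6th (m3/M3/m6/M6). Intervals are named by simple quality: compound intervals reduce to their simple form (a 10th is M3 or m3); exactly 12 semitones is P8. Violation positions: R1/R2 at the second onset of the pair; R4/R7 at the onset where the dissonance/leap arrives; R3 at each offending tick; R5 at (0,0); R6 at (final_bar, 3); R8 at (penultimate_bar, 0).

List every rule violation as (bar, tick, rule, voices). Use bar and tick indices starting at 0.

(1, 0, R7, (1,))
(3, 0, R4, (0, 1))
(5, 0, R2, (0, 1))
(7, 0, R2, (0, 1))

bar 0: v0=G3 v1=G4 downbeat P8
bar 1: v0=F3 v1=A3 downbeat M3
bar 2: v0=D3 v1=A3 downbeat P5
bar 3: v0=E3 v1=F4 downbeat m2
bar 4: v0=F3 v1=D4 downbeat M6
bar 5: v0=A3 v1=A4 downbeat P8
bar 6: v0=F3 v1=D4 downbeat M6
bar 7: v0=G3 v1=G4 downbeat P8
  -> R7 @ bar 1 tick 0 v(1,): G4->A3 leap 10st
  -> R4 @ bar 3 tick 0 v(0, 1): E3/F4 m2 untreated
  -> R2 @ bar 5 tick 0 v(0, 1): F3/D4 M6 -> A3/A4 P8 similar
  -> R2 @ bar 7 tick 0 v(0, 1): F3/D4 M6 -> G3/G4 P8 similar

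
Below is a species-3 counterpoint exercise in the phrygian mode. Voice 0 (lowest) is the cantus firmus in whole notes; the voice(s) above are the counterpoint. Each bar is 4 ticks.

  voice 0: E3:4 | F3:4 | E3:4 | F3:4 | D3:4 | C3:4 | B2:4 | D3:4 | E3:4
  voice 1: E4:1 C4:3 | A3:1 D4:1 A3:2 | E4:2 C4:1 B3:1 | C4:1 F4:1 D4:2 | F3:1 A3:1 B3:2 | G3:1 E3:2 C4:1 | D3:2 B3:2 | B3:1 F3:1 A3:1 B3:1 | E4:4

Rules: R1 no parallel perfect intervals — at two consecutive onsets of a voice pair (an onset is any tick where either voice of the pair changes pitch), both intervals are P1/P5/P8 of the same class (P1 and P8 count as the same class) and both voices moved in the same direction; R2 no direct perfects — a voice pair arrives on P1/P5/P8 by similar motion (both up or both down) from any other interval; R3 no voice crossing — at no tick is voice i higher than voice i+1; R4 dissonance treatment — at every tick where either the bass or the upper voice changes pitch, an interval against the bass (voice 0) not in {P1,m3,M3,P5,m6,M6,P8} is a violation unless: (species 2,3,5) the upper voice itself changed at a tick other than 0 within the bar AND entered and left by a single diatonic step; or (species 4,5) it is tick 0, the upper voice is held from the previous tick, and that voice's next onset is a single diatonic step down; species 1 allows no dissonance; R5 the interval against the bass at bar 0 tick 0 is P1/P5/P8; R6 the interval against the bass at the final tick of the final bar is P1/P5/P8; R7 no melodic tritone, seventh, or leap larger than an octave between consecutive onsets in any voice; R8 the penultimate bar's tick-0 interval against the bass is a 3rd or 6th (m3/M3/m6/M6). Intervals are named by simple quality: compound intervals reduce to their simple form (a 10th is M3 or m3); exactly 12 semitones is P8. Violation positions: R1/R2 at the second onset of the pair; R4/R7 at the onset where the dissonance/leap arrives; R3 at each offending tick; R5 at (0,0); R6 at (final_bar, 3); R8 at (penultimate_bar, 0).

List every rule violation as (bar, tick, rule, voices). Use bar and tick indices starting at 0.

(3, 0, R1, (0, 1))
(5, 0, R2, (0, 1))
(6, 0, R7, (1,))
(7, 1, R7, (1,))
(8, 0, R2, (0, 1))

bar 0: v0=E3 v1=E4 downbeat P8
bar 1: v0=F3 v1=A3 downbeat M3
bar 2: v0=E3 v1=E4 downbeat P8
bar 3: v0=F3 v1=C4 downbeat P5
bar 4: v0=D3 v1=F3 downbeat m3
bar 5: v0=C3 v1=G3 downbeat P5
bar 6: v0=B2 v1=D3 downbeat m3
bar 7: v0=D3 v1=B3 downbeat M6
bar 8: v0=E3 v1=E4 downbeat P8
  -> R1 @ bar 3 tick 0 v(0, 1): E3/B3 P5 -> F3/C4 P5 similar
  -> R2 @ bar 5 tick 0 v(0, 1): D3/B3 M6 -> C3/G3 P5 similar
  -> R7 @ bar 6 tick 0 v(1,): C4->D3 leap 10st
  -> R7 @ bar 7 tick 1 v(1,): B3->F3 leap 6st
  -> R2 @ bar 8 tick 0 v(0, 1): D3/B3 M6 -> E3/E4 P8 similar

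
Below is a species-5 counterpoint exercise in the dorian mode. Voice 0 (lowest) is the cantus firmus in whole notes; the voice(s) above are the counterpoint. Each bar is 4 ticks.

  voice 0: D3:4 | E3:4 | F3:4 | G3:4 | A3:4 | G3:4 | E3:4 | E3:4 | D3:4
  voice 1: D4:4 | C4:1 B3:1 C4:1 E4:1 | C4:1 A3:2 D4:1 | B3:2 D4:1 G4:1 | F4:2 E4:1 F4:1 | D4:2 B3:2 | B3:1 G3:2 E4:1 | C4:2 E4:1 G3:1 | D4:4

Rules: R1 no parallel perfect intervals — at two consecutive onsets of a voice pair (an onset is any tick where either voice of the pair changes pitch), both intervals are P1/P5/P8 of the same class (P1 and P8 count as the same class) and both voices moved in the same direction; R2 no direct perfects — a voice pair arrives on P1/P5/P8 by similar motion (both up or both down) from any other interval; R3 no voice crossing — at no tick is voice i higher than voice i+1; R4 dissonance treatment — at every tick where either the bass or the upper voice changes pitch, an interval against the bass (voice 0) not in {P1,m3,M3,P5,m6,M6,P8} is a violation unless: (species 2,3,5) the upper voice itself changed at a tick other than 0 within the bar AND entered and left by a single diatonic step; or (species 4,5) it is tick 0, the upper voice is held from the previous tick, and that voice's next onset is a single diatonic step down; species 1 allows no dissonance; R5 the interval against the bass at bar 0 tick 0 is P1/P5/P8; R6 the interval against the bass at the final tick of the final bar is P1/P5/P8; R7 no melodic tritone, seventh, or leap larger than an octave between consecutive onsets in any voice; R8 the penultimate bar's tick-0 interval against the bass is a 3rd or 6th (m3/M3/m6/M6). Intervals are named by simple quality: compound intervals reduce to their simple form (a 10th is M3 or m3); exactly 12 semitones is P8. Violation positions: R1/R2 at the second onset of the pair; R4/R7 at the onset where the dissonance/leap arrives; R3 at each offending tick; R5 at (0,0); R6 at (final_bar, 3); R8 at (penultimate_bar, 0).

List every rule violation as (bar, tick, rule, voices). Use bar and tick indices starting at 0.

bar 0: v0=D3 v1=D4 downbeat P8
bar 1: v0=E3 v1=C4 downbeat m6
bar 2: v0=F3 v1=C4 downbeat P5
bar 3: v0=G3 v1=B3 downbeat M3
bar 4: v0=A3 v1=F4 downbeat m6
bar 5: v0=G3 v1=D4 downbeat P5
bar 6: v0=E3 v1=B3 downbeat P5
bar 7: v0=E3 v1=C4 downbeat m6
bar 8: v0=D3 v1=D4 downbeat P8
  -> R2 @ bar 5 tick 0 v(0, 1): A3/F4 m6 -> G3/D4 P5 similar

(5, 0, R2, (0, 1))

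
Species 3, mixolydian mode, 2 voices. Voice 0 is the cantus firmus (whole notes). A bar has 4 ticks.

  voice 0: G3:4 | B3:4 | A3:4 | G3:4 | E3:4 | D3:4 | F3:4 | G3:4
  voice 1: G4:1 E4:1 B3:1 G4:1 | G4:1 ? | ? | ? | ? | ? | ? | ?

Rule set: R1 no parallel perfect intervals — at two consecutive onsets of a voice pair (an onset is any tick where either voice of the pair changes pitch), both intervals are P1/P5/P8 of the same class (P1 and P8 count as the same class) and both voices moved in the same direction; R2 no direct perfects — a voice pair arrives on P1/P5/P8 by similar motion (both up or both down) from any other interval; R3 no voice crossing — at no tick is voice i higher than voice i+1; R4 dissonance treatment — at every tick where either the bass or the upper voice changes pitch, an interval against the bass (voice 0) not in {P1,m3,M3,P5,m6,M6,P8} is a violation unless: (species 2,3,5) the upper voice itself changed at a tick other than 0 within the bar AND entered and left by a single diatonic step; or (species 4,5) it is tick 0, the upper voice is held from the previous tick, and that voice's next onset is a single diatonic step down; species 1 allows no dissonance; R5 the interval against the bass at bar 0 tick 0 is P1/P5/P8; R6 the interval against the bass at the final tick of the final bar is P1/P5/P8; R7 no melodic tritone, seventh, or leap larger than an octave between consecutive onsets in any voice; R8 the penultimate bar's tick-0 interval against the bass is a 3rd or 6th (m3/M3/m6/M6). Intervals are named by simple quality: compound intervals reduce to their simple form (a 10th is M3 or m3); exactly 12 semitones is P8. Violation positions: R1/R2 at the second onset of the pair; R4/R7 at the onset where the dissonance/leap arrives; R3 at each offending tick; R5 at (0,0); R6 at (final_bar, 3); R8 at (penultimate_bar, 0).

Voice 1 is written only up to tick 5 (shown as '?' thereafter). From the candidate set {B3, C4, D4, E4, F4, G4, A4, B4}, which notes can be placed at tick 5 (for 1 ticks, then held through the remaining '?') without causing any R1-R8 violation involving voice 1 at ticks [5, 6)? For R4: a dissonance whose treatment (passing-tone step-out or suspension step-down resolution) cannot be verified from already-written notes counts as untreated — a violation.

B3: legal
C4: violates R4
D4: legal
E4: violates R4
F4: violates R4
G4: legal
A4: violates R4
B4: legal

{B3, B4, D4, G4}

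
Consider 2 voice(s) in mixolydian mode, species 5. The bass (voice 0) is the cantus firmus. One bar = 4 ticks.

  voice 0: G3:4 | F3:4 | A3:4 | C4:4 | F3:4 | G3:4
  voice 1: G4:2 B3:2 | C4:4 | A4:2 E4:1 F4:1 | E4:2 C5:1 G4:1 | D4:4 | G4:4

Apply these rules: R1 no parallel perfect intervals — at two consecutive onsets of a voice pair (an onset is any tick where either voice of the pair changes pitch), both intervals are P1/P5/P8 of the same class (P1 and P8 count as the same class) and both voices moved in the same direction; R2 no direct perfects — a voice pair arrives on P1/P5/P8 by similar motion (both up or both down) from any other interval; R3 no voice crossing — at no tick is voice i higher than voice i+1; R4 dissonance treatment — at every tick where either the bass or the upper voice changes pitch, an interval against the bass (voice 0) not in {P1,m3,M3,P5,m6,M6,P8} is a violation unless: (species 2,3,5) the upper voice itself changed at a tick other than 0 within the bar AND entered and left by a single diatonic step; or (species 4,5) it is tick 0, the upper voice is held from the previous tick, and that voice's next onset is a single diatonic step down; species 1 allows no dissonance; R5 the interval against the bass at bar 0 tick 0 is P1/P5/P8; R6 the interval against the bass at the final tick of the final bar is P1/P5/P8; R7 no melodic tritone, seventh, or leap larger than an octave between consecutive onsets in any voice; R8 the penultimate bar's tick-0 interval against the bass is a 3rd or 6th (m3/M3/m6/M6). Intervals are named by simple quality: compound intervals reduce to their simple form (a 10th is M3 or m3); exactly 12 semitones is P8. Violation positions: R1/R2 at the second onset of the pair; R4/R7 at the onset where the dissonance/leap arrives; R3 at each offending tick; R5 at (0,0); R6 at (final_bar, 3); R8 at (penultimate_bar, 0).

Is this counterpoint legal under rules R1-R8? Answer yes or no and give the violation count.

No (2 violations)

bar 0: v0=G3 v1=G4 (P8)
bar 1: v0=F3 v1=C4 (P5)
bar 2: v0=A3 v1=A4 (P8)
bar 3: v0=C4 v1=E4 (M3)
bar 4: v0=F3 v1=D4 (M6)
bar 5: v0=G3 v1=G4 (P8)
  R2 @ bar2.0: F3/C4 P5 -> A3/A4 P8 similar
  R2 @ bar5.0: F3/D4 M6 -> G3/G4 P8 similar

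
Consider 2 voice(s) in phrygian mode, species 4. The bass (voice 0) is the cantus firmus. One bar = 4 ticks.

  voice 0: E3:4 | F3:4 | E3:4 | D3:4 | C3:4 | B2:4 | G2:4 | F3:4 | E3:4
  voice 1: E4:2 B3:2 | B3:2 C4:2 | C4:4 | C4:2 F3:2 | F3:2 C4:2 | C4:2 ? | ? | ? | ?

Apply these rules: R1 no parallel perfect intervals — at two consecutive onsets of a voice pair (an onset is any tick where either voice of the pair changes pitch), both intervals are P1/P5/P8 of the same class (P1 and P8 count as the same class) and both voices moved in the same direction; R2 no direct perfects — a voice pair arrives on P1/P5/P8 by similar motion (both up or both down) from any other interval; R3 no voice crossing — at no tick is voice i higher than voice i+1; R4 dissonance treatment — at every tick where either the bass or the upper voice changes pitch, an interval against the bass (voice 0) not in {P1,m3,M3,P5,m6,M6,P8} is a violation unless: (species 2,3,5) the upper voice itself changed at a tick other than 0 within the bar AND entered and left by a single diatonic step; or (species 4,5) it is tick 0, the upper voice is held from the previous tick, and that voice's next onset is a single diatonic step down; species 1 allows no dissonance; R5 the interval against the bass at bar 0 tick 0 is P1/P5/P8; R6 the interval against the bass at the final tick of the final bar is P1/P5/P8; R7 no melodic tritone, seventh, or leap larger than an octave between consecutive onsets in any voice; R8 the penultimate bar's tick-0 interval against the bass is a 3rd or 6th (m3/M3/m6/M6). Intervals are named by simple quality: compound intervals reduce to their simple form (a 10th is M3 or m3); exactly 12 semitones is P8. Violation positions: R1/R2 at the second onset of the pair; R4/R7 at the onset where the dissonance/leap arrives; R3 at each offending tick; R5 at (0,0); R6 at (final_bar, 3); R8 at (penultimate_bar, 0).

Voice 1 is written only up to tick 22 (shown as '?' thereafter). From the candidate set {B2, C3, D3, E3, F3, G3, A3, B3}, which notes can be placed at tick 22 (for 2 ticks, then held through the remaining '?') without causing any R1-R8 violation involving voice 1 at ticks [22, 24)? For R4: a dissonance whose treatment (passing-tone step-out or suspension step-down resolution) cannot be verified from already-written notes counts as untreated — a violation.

B2: violates R7
C3: violates R4
D3: violates R7
E3: violates R4
F3: violates R4
G3: legal
A3: violates R4
B3: legal

{B3, G3}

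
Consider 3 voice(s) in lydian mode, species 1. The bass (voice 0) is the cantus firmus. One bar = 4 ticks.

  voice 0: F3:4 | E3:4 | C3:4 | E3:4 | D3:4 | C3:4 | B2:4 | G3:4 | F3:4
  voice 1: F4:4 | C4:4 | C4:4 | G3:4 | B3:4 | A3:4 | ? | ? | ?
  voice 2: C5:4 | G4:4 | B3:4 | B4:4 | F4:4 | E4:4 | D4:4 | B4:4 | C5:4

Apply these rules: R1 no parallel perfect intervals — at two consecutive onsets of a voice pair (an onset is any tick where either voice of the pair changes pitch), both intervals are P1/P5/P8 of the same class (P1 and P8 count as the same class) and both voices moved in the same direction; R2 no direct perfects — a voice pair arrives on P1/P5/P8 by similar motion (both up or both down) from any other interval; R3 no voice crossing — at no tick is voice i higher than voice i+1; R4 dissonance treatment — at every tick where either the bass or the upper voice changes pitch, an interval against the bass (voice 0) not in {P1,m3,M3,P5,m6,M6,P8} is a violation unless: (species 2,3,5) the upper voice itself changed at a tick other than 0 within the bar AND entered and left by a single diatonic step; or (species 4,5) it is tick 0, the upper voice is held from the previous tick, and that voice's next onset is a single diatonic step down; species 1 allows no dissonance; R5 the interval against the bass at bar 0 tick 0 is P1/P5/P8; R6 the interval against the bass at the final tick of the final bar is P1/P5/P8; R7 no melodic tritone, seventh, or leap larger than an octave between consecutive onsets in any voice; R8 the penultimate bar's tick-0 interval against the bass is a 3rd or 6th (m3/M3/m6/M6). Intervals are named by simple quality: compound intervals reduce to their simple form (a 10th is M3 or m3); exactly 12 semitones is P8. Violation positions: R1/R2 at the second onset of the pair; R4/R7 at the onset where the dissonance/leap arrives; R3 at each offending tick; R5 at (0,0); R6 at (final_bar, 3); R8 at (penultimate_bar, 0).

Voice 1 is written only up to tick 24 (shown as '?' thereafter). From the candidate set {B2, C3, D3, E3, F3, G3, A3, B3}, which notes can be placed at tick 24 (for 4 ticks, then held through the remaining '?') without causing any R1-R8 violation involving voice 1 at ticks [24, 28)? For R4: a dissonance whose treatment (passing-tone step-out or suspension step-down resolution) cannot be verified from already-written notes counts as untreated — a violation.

{B3}

B2: violates R2,R7
C3: violates R4
D3: violates R2
E3: violates R4
F3: violates R4
G3: violates R1
A3: violates R4
B3: legal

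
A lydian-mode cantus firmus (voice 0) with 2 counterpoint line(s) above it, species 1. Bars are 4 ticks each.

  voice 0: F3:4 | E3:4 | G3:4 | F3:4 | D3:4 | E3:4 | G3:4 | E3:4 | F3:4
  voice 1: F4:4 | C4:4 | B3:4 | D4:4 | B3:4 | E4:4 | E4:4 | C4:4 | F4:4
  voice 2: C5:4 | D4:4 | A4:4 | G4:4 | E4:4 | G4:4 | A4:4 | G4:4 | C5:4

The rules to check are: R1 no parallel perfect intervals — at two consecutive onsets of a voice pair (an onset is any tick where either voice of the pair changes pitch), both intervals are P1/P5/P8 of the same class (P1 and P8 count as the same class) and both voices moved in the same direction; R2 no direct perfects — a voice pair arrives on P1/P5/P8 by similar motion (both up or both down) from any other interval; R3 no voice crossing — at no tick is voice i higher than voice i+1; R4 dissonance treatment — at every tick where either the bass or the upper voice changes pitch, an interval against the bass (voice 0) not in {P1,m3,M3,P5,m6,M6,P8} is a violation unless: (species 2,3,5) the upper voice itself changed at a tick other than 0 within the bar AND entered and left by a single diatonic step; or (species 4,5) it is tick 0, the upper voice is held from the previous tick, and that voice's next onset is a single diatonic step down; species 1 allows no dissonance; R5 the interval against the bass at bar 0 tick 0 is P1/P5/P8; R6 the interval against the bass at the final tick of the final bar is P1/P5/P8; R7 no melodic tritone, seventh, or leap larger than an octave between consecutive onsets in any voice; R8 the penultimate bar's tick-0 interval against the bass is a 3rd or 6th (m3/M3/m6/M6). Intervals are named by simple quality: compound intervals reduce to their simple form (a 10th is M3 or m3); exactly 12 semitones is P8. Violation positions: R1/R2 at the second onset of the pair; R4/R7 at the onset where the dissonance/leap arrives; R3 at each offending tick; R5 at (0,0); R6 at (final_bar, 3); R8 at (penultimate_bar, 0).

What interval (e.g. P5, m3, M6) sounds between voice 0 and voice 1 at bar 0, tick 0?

voice 0=F3 voice 1=F4 -> P8

P8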